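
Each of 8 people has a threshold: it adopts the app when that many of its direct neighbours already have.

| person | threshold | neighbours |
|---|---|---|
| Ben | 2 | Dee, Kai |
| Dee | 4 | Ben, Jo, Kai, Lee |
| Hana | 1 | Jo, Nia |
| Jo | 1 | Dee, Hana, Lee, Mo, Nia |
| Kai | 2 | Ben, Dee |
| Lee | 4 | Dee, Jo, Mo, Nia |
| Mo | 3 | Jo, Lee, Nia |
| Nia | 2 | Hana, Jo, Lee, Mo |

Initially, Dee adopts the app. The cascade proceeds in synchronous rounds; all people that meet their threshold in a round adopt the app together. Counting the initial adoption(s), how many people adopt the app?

Round 1 — Dee adopts the app (initial).
Round 2 — checking thresholds:
  Ben: 1 of 2 neighbours < 2, holds.
  Jo: 1 of 5 neighbours ≥ 1, adopts the app.
  Kai: 1 of 2 neighbours < 2, holds.
  Lee: 1 of 4 neighbours < 4, holds.
Round 3 — checking thresholds:
  Ben: 1 of 2 neighbours < 2, holds.
  Hana: 1 of 2 neighbours ≥ 1, adopts the app.
  Kai: 1 of 2 neighbours < 2, holds.
  Lee: 2 of 4 neighbours < 4, holds.
  Mo: 1 of 3 neighbours < 3, holds.
  Nia: 1 of 4 neighbours < 2, holds.
Round 4 — checking thresholds:
  Ben: 1 of 2 neighbours < 2, holds.
  Kai: 1 of 2 neighbours < 2, holds.
  Lee: 2 of 4 neighbours < 4, holds.
  Mo: 1 of 3 neighbours < 3, holds.
  Nia: 2 of 4 neighbours ≥ 2, adopts the app.
Round 5 — no new adoptions; cascade stops.

4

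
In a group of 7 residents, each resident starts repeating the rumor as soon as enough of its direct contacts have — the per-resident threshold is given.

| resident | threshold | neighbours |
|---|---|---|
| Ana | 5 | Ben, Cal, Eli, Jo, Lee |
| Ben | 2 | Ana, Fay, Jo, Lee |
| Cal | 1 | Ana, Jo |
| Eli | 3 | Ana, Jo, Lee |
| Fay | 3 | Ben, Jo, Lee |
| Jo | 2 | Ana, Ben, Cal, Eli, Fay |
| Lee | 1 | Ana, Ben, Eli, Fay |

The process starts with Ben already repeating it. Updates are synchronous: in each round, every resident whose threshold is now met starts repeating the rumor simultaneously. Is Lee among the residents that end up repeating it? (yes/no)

Round 1 — Ben starts repeating the rumor (initial).
Round 2 — checking thresholds:
  Ana: 1 of 5 neighbours < 5, holds.
  Fay: 1 of 3 neighbours < 3, holds.
  Jo: 1 of 5 neighbours < 2, holds.
  Lee: 1 of 4 neighbours ≥ 1, starts repeating the rumor.
Round 3 — no new spreads; cascade stops.

yes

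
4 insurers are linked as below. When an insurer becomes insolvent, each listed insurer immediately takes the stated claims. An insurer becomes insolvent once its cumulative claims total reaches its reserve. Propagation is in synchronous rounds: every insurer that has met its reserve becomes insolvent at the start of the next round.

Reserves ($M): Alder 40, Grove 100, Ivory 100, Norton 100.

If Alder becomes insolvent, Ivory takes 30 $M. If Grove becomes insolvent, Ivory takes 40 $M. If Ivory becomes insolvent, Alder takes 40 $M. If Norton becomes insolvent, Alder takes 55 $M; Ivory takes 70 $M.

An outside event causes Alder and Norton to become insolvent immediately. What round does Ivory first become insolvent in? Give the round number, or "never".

Round 1 — Alder, Norton become insolvent (initial).
  Ivory: +30+70 → 100 ≥ 100
Round 2 — Ivory becomes insolvent.
No further insolvencies.

2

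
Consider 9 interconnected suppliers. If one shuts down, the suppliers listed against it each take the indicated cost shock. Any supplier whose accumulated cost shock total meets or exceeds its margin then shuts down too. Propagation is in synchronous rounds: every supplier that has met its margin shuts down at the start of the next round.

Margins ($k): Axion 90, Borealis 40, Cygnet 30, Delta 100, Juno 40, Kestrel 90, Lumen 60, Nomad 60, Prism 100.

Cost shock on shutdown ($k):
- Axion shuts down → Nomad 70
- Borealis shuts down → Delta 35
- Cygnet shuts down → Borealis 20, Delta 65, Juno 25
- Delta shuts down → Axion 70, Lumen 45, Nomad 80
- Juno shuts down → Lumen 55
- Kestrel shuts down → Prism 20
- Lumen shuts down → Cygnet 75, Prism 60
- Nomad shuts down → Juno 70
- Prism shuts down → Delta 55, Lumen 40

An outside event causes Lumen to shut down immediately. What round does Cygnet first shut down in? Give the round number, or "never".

2

Round 1 — Lumen shuts down (initial).
  Cygnet: +75 → 75 ≥ 30
  Prism: +60 → 60 < 100
Round 2 — Cygnet shuts down.
  Borealis: +20 → 20 < 40
  Delta: +65 → 65 < 100
  Juno: +25 → 25 < 40
No further shutdowns.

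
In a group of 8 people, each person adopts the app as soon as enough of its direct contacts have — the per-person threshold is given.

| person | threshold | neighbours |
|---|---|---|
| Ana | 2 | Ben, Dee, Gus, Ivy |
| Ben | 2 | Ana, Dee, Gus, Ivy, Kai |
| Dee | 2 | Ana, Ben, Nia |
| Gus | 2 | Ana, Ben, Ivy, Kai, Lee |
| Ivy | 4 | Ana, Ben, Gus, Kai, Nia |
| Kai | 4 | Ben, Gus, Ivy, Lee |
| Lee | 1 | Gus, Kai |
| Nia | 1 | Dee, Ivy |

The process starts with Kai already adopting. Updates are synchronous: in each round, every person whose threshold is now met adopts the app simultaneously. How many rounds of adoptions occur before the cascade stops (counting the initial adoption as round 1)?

Round 1 — Kai adopts the app (initial).
Round 2 — checking thresholds:
  Ben: 1 of 5 neighbours < 2, not yet.
  Gus: 1 of 5 neighbours < 2, not yet.
  Ivy: 1 of 5 neighbours < 4, not yet.
  Lee: 1 of 2 neighbours ≥ 1, adopts the app.
Round 3 — checking thresholds:
  Ben: 1 of 5 neighbours < 2, not yet.
  Gus: 2 of 5 neighbours ≥ 2, adopts the app.
  Ivy: 1 of 5 neighbours < 4, not yet.
Round 4 — checking thresholds:
  Ana: 1 of 4 neighbours < 2, not yet.
  Ben: 2 of 5 neighbours ≥ 2, adopts the app.
  Ivy: 2 of 5 neighbours < 4, not yet.
Round 5 — checking thresholds:
  Ana: 2 of 4 neighbours ≥ 2, adopts the app.
  Dee: 1 of 3 neighbours < 2, not yet.
  Ivy: 3 of 5 neighbours < 4, not yet.
Round 6 — checking thresholds:
  Dee: 2 of 3 neighbours ≥ 2, adopts the app.
  Ivy: 4 of 5 neighbours ≥ 4, adopts the app.
Round 7 — checking thresholds:
  Nia: 2 of 2 neighbours ≥ 1, adopts the app.
Round 8 — no new adoptions; cascade stops.

7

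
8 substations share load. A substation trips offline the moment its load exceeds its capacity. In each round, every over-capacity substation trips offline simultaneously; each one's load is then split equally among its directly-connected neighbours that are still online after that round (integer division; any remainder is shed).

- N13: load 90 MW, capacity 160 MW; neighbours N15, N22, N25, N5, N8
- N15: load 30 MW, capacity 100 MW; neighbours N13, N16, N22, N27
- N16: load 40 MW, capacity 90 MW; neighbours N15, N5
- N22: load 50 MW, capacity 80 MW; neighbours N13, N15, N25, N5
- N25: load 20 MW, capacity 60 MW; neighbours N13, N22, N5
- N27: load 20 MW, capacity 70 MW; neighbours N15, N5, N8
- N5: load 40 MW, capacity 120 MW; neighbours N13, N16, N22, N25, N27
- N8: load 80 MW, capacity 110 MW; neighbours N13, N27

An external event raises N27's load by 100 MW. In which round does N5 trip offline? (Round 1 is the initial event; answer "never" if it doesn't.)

4

Round 1 — N27 at 120 > 70. N27 trips offline.
  N27 sheds 120 MW to N15, N5, N8: 40 each.
    N15: 30+40 = 70 ≤ 100
    N5: 40+40 = 80 ≤ 120
    N8: 80+40 = 120 > 110
Round 2 — N8 trips offline.
  N8 sheds 120 MW to N13: 120 each.
    N13: 90+120 = 210 > 160
Round 3 — N13 trips offline.
  N13 sheds 210 MW to N15, N22, N25, N5: 52 each (2 lost).
    N15: 70+52 = 122 > 100
    N22: 50+52 = 102 > 80
    N25: 20+52 = 72 > 60
    N5: 80+52 = 132 > 120
Round 4 — N15, N22, N25, N5 trip offline.
  N15 sheds 122 MW to N16: 122 each.
    N16: 40+122 = 162 > 90
  N22 sheds 102 MW: no online neighbours, lost.
  N25 sheds 72 MW: no online neighbours, lost.
  N5 sheds 132 MW to N16: 132 each.
    N16: 162+132 = 294 > 90
Round 5 — N16 trips offline.
  N16 sheds 294 MW: no online neighbours, lost.
No further trips.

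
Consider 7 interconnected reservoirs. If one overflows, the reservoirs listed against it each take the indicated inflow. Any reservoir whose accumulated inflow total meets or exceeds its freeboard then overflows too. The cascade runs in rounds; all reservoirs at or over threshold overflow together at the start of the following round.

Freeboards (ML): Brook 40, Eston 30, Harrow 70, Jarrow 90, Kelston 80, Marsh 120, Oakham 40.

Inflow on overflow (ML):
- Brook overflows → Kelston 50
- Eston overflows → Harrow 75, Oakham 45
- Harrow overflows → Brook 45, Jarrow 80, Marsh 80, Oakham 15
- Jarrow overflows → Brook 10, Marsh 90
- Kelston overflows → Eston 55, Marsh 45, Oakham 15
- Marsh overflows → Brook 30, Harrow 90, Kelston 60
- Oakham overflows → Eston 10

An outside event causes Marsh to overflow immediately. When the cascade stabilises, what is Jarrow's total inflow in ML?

80

Round 1 — Marsh overflows (initial).
  Brook: +30 → 30 < 40
  Harrow: +90 → 90 ≥ 70
  Kelston: +60 → 60 < 80
Round 2 — Harrow overflows.
  Brook: +45 → 75 ≥ 40
  Jarrow: +80 → 80 < 90
  Oakham: +15 → 15 < 40
Round 3 — Brook overflows.
  Kelston: +50 → 110 ≥ 80
Round 4 — Kelston overflows.
  Eston: +55 → 55 ≥ 30
  Oakham: +15 → 30 < 40
Round 5 — Eston overflows.
  Oakham: +45 → 75 ≥ 40
Round 6 — Oakham overflows.
No further overflows.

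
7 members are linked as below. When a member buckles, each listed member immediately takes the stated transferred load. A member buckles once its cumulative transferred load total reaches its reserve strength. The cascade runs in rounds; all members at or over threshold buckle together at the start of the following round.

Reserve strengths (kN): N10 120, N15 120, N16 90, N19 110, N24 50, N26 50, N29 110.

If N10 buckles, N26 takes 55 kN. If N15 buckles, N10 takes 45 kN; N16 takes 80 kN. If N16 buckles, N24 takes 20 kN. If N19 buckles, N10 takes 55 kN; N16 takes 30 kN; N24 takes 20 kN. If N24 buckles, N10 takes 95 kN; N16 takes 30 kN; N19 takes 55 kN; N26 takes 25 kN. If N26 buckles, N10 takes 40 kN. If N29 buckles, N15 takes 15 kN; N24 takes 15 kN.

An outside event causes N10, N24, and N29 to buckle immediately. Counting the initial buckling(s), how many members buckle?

Round 1 — N10, N24, N29 buckle (initial).
  N15: +15 → 15 < 120
  N16: +30 → 30 < 90
  N19: +55 → 55 < 110
  N26: +55+25 → 80 ≥ 50
Round 2 — N26 buckles.
No further bucklings.

4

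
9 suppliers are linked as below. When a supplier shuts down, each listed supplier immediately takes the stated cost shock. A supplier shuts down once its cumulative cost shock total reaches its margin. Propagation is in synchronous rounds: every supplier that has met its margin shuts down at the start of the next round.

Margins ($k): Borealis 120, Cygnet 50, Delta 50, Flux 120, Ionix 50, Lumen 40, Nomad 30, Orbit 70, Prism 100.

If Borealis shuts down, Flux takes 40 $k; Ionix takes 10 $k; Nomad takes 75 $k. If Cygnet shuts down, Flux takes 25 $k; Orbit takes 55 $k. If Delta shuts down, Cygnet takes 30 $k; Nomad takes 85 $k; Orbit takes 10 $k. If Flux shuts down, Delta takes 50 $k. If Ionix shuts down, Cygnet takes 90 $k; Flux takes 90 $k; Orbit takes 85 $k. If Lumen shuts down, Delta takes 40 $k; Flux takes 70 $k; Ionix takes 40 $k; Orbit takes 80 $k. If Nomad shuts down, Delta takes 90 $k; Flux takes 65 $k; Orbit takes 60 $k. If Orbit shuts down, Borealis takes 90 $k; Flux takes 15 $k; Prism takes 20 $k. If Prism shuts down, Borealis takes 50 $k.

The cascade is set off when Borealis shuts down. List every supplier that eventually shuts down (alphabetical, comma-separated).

Borealis, Delta, Flux, Nomad, Orbit

Round 1 — Borealis shuts down (initial).
  Flux: +40 → 40 < 120
  Ionix: +10 → 10 < 50
  Nomad: +75 → 75 ≥ 30
Round 2 — Nomad shuts down.
  Delta: +90 → 90 ≥ 50
  Flux: +65 → 105 < 120
  Orbit: +60 → 60 < 70
Round 3 — Delta shuts down.
  Cygnet: +30 → 30 < 50
  Orbit: +10 → 70 ≥ 70
Round 4 — Orbit shuts down.
  Flux: +15 → 120 ≥ 120
  Prism: +20 → 20 < 100
Round 5 — Flux shuts down.
No further shutdowns.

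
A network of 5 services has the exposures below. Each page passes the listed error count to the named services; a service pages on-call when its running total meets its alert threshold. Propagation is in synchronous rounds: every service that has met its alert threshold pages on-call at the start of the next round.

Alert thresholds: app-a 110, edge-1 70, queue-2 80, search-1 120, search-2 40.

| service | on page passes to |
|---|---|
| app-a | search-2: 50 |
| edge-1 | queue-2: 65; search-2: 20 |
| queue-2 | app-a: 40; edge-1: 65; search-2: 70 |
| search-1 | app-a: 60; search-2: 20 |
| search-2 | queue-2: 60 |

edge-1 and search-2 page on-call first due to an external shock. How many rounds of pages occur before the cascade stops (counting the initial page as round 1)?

2

Round 1 — edge-1, search-2 page on-call (initial).
  queue-2: +65+60 → 125 ≥ 80
Round 2 — queue-2 pages on-call.
  app-a: +40 → 40 < 110
No further pages.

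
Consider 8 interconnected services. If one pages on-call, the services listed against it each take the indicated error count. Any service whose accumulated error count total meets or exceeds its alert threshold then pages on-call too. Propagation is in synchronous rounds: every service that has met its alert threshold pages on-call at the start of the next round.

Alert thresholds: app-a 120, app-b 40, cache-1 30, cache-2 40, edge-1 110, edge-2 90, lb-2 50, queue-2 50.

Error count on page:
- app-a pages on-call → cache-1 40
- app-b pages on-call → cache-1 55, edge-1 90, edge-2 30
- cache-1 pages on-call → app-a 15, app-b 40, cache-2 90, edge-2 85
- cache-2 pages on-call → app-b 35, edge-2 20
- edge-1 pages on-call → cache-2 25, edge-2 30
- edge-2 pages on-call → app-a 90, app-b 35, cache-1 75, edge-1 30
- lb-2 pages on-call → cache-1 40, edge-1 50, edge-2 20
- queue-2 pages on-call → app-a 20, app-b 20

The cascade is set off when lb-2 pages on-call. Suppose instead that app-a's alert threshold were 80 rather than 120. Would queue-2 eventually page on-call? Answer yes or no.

With app-a's alert threshold at 80:
Round 1 — lb-2 pages on-call (initial).
  cache-1: +40 → 40 ≥ 30
  edge-1: +50 → 50 < 110
  edge-2: +20 → 20 < 90
Round 2 — cache-1 pages on-call.
  app-a: +15 → 15 < 80
  app-b: +40 → 40 ≥ 40
  cache-2: +90 → 90 ≥ 40
  edge-2: +85 → 105 ≥ 90
Round 3 — app-b, cache-2, edge-2 page on-call.
  app-a: +90 → 105 ≥ 80
  edge-1: +90+30 → 170 ≥ 110
Round 4 — app-a, edge-1 page on-call.
No further pages.

no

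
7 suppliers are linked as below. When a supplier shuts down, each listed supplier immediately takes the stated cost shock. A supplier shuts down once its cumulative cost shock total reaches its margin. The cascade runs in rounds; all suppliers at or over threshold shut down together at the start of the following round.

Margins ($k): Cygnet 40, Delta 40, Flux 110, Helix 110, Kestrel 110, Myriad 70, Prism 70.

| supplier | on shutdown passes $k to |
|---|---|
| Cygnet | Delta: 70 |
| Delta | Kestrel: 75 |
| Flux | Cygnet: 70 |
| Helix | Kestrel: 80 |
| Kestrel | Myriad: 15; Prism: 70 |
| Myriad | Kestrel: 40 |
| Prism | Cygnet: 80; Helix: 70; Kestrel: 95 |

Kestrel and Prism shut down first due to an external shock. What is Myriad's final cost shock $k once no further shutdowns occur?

15

Round 1 — Kestrel, Prism shut down (initial).
  Cygnet: +80 → 80 ≥ 40
  Helix: +70 → 70 < 110
  Myriad: +15 → 15 < 70
Round 2 — Cygnet shuts down.
  Delta: +70 → 70 ≥ 40
Round 3 — Delta shuts down.
No further shutdowns.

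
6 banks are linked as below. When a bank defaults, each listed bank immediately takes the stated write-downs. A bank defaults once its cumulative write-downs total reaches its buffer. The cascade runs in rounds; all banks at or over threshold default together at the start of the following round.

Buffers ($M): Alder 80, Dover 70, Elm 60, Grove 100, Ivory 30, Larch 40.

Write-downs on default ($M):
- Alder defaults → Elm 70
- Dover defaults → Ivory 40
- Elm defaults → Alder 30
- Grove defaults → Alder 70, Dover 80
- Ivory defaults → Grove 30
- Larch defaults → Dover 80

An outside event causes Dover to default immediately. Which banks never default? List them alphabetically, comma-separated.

Alder, Elm, Grove, Larch

Round 1 — Dover defaults (initial).
  Ivory: +40 → 40 ≥ 30
Round 2 — Ivory defaults.
  Grove: +30 → 30 < 100
No further defaults.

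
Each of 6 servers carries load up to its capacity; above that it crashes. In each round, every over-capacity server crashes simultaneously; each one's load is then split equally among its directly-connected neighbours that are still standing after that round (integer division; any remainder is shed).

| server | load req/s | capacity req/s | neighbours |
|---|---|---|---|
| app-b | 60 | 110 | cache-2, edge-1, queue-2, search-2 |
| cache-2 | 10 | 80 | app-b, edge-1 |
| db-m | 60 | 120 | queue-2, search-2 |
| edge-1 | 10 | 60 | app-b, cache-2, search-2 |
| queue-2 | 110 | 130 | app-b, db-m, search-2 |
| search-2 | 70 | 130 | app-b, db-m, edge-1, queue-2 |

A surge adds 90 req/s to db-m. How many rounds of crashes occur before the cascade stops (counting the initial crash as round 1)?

4

Round 1 — db-m at 150 > 120. db-m crashes.
  db-m sheds 150 req/s to queue-2, search-2: 75 each.
    queue-2: 110+75 = 185 > 130
    search-2: 70+75 = 145 > 130
Round 2 — queue-2, search-2 crash.
  queue-2 sheds 185 req/s to app-b: 185 each.
    app-b: 60+185 = 245 > 110
  search-2 sheds 145 req/s to app-b, edge-1: 72 each (1 lost).
    app-b: 245+72 = 317 > 110
    edge-1: 10+72 = 82 > 60
Round 3 — app-b, edge-1 crash.
  app-b sheds 317 req/s to cache-2: 317 each.
    cache-2: 10+317 = 327 > 80
  edge-1 sheds 82 req/s to cache-2: 82 each.
    cache-2: 327+82 = 409 > 80
Round 4 — cache-2 crashes.
  cache-2 sheds 409 req/s: no online neighbours, lost.
No further crashes.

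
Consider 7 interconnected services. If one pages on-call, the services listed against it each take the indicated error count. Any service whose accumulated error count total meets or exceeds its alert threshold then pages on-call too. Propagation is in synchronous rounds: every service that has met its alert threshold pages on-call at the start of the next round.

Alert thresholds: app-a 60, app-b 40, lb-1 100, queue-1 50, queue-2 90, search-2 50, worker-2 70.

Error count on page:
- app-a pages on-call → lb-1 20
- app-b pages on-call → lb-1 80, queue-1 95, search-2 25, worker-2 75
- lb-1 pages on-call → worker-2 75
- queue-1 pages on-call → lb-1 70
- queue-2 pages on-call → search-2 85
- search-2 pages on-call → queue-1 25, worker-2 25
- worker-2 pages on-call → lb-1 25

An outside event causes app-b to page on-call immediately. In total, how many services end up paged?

Round 1 — app-b pages on-call (initial).
  lb-1: +80 → 80 < 100
  queue-1: +95 → 95 ≥ 50
  search-2: +25 → 25 < 50
  worker-2: +75 → 75 ≥ 70
Round 2 — queue-1, worker-2 page on-call.
  lb-1: +70+25 → 175 ≥ 100
Round 3 — lb-1 pages on-call.
No further pages.

4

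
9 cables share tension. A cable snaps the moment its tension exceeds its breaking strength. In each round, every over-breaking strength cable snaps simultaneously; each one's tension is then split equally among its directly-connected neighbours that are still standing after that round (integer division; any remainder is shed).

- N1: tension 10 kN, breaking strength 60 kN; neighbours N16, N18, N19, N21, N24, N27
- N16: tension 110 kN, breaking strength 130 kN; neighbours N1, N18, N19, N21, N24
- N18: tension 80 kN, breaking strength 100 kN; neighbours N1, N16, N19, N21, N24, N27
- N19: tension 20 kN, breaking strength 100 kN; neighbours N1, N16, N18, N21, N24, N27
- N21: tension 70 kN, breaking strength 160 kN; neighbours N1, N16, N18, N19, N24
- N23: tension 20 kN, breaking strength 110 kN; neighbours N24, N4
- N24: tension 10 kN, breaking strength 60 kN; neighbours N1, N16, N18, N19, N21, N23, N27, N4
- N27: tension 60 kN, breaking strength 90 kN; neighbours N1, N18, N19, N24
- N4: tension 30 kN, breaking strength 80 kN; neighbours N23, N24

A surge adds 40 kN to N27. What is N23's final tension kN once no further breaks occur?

Round 1 — N27 at 100 > 90. N27 snaps.
  N27 sheds 100 kN to N1, N18, N19, N24: 25 each.
    N1: 10+25 = 35 ≤ 60
    N18: 80+25 = 105 > 100
    N19: 20+25 = 45 ≤ 100
    N24: 10+25 = 35 ≤ 60
Round 2 — N18 snaps.
  N18 sheds 105 kN to N1, N16, N19, N21, N24: 21 each.
    N1: 35+21 = 56 ≤ 60
    N16: 110+21 = 131 > 130
    N19: 45+21 = 66 ≤ 100
    N21: 70+21 = 91 ≤ 160
    N24: 35+21 = 56 ≤ 60
Round 3 — N16 snaps.
  N16 sheds 131 kN to N1, N19, N21, N24: 32 each (3 lost).
    N1: 56+32 = 88 > 60
    N19: 66+32 = 98 ≤ 100
    N21: 91+32 = 123 ≤ 160
    N24: 56+32 = 88 > 60
Round 4 — N1, N24 snap.
  N1 sheds 88 kN to N19, N21: 44 each.
    N19: 98+44 = 142 > 100
    N21: 123+44 = 167 > 160
  N24 sheds 88 kN to N19, N21, N23, N4: 22 each.
    N19: 142+22 = 164 > 100
    N21: 167+22 = 189 > 160
    N23: 20+22 = 42 ≤ 110
    N4: 30+22 = 52 ≤ 80
Round 5 — N19, N21 snap.
  N19 sheds 164 kN: no online neighbours, lost.
  N21 sheds 189 kN: no online neighbours, lost.
No further breaks.

42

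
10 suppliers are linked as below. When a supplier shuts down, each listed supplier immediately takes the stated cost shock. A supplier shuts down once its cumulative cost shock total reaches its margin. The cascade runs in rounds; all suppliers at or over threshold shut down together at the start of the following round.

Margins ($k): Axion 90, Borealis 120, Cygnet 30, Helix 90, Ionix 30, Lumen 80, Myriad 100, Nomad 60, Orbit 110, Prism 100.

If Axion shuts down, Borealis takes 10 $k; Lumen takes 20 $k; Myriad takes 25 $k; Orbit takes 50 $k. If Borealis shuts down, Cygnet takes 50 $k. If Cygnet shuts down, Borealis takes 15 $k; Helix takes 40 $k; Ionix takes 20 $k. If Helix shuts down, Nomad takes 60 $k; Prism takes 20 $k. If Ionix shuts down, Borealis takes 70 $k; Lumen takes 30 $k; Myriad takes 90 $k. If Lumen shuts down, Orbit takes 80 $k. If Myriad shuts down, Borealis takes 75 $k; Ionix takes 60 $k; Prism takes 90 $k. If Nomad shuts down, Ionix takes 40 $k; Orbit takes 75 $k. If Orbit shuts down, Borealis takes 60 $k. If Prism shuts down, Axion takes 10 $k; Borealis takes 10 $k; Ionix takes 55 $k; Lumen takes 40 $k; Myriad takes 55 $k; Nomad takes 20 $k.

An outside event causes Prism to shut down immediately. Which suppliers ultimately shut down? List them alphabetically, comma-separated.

Round 1 — Prism shuts down (initial).
  Axion: +10 → 10 < 90
  Borealis: +10 → 10 < 120
  Ionix: +55 → 55 ≥ 30
  Lumen: +40 → 40 < 80
  Myriad: +55 → 55 < 100
  Nomad: +20 → 20 < 60
Round 2 — Ionix shuts down.
  Borealis: +70 → 80 < 120
  Lumen: +30 → 70 < 80
  Myriad: +90 → 145 ≥ 100
Round 3 — Myriad shuts down.
  Borealis: +75 → 155 ≥ 120
Round 4 — Borealis shuts down.
  Cygnet: +50 → 50 ≥ 30
Round 5 — Cygnet shuts down.
  Helix: +40 → 40 < 90
No further shutdowns.

Borealis, Cygnet, Ionix, Myriad, Prism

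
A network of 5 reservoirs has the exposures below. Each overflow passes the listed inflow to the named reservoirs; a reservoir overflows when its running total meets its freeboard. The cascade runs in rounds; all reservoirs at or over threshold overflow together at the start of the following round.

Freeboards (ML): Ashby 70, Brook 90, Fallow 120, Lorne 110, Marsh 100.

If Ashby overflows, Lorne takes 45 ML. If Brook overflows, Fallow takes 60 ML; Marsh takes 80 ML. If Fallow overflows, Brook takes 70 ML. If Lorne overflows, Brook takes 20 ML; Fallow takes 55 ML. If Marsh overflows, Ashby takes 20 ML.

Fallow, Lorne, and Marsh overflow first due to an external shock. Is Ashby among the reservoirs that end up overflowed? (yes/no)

Round 1 — Fallow, Lorne, Marsh overflow (initial).
  Ashby: +20 → 20 < 70
  Brook: +70+20 → 90 ≥ 90
Round 2 — Brook overflows.
No further overflows.

no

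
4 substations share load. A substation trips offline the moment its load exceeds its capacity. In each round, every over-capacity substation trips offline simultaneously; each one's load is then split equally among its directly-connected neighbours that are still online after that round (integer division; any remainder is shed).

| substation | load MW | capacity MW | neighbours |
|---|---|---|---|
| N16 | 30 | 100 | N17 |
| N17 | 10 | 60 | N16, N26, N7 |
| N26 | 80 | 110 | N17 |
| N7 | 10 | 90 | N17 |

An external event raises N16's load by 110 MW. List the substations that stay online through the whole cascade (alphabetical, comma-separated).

N7

Round 1 — N16 at 140 > 100. N16 trips offline.
  N16 sheds 140 MW to N17: 140 each.
    N17: 10+140 = 150 > 60
Round 2 — N17 trips offline.
  N17 sheds 150 MW to N26, N7: 75 each.
    N26: 80+75 = 155 > 110
    N7: 10+75 = 85 ≤ 90
Round 3 — N26 trips offline.
  N26 sheds 155 MW: no online neighbours, lost.
No further trips.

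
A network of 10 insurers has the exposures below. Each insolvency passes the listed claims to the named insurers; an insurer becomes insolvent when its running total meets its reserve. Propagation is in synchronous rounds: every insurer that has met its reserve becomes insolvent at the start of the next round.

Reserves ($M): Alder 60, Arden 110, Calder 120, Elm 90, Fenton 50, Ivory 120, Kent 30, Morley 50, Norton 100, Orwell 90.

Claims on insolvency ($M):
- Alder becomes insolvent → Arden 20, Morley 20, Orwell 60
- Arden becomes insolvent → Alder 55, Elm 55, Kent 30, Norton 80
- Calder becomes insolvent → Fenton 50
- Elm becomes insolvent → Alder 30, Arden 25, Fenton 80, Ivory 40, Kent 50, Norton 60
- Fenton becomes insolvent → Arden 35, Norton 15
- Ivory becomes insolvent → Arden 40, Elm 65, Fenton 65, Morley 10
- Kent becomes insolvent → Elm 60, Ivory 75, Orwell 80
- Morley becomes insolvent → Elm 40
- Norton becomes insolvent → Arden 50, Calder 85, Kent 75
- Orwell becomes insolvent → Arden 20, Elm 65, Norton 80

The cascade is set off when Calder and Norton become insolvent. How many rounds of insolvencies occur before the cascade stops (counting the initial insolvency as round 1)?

Round 1 — Calder, Norton become insolvent (initial).
  Arden: +50 → 50 < 110
  Fenton: +50 → 50 ≥ 50
  Kent: +75 → 75 ≥ 30
Round 2 — Fenton, Kent become insolvent.
  Arden: +35 → 85 < 110
  Elm: +60 → 60 < 90
  Ivory: +75 → 75 < 120
  Orwell: +80 → 80 < 90
No further insolvencies.

2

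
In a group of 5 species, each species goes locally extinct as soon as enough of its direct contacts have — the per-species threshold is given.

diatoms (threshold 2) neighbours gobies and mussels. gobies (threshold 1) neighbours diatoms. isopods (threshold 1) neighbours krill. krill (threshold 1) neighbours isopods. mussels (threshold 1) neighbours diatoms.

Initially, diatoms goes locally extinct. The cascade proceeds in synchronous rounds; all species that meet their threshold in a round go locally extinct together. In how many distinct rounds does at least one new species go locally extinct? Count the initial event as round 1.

2

Round 1 — diatoms goes locally extinct (initial).
Round 2 — checking thresholds:
  gobies: 1 of 1 neighbours ≥ 1, goes locally extinct.
  mussels: 1 of 1 neighbours ≥ 1, goes locally extinct.
Round 3 — no new extinctions; cascade stops.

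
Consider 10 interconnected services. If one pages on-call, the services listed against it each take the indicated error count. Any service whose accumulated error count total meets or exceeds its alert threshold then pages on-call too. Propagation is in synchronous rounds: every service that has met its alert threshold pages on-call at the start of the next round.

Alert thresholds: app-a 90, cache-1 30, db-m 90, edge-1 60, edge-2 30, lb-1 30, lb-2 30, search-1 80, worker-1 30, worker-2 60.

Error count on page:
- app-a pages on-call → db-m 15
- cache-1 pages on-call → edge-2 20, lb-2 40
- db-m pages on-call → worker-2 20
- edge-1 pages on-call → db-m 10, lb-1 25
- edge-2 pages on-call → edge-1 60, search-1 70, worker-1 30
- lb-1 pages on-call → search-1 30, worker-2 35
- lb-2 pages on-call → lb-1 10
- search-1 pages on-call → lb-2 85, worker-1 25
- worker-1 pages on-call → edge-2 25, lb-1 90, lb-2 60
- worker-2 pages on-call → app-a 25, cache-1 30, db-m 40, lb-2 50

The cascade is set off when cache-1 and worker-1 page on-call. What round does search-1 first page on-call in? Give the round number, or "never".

Round 1 — cache-1, worker-1 page on-call (initial).
  edge-2: +20+25 → 45 ≥ 30
  lb-1: +90 → 90 ≥ 30
  lb-2: +40+60 → 100 ≥ 30
Round 2 — edge-2, lb-1, lb-2 page on-call.
  edge-1: +60 → 60 ≥ 60
  search-1: +70+30 → 100 ≥ 80
  worker-2: +35 → 35 < 60
Round 3 — edge-1, search-1 page on-call.
  db-m: +10 → 10 < 90
No further pages.

3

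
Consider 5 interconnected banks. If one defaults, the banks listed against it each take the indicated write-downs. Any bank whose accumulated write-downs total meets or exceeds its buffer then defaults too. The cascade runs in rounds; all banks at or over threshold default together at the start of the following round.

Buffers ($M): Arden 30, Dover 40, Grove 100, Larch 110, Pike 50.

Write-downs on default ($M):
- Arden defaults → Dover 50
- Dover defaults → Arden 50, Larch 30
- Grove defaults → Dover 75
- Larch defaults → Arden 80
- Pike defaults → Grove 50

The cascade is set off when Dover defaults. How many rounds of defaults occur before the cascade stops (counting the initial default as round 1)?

2

Round 1 — Dover defaults (initial).
  Arden: +50 → 50 ≥ 30
  Larch: +30 → 30 < 110
Round 2 — Arden defaults.
No further defaults.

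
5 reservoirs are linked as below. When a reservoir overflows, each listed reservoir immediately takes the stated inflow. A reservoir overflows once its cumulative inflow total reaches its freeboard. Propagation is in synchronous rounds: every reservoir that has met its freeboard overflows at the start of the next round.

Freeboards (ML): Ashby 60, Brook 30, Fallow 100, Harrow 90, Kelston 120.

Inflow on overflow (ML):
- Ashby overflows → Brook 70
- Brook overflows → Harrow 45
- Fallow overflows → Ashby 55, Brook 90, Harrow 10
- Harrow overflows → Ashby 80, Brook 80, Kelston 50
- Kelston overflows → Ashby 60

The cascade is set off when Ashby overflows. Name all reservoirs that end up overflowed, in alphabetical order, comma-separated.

Ashby, Brook

Round 1 — Ashby overflows (initial).
  Brook: +70 → 70 ≥ 30
Round 2 — Brook overflows.
  Harrow: +45 → 45 < 90
No further overflows.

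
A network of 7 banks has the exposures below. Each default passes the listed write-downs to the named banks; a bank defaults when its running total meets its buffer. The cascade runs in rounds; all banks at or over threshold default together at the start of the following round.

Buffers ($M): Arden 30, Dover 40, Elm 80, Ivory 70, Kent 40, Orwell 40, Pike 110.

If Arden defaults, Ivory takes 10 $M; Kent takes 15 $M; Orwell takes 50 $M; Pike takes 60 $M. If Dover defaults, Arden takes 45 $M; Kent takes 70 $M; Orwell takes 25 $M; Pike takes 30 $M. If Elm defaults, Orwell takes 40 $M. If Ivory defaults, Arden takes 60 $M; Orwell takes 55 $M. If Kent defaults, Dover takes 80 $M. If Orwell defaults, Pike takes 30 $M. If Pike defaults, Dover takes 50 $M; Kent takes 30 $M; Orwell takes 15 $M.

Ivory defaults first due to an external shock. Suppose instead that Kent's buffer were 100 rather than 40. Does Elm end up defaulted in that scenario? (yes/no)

no

With Kent's buffer at 100:
Round 1 — Ivory defaults (initial).
  Arden: +60 → 60 ≥ 30
  Orwell: +55 → 55 ≥ 40
Round 2 — Arden, Orwell default.
  Kent: +15 → 15 < 100
  Pike: +60+30 → 90 < 110
No further defaults.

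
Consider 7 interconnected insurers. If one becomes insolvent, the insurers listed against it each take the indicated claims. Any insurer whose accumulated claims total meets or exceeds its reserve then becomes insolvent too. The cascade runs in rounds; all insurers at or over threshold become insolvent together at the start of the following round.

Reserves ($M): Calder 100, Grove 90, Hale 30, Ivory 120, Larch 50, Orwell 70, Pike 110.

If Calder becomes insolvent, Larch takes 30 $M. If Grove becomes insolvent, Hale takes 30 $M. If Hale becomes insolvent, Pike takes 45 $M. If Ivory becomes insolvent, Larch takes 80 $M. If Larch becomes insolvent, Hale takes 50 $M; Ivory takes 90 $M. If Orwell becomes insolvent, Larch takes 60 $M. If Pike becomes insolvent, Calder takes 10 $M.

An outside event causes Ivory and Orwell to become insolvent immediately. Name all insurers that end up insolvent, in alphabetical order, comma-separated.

Hale, Ivory, Larch, Orwell

Round 1 — Ivory, Orwell become insolvent (initial).
  Larch: +80+60 → 140 ≥ 50
Round 2 — Larch becomes insolvent.
  Hale: +50 → 50 ≥ 30
Round 3 — Hale becomes insolvent.
  Pike: +45 → 45 < 110
No further insolvencies.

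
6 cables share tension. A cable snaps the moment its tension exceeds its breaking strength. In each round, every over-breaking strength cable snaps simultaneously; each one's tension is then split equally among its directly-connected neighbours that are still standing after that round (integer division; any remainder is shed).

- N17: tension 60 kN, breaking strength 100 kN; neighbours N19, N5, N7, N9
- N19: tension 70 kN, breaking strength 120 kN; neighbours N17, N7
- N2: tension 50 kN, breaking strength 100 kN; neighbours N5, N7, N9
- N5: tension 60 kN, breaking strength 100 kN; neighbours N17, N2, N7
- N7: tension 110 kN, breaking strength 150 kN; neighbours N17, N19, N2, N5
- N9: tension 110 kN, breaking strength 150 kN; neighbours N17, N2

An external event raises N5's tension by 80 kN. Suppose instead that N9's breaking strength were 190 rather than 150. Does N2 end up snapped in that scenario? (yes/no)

With N9's breaking strength at 190:
Round 1 — N5 at 140 > 100. N5 snaps.
  N5 sheds 140 kN to N17, N2, N7: 46 each (2 lost).
    N17: 60+46 = 106 > 100
    N2: 50+46 = 96 ≤ 100
    N7: 110+46 = 156 > 150
Round 2 — N17, N7 snap.
  N17 sheds 106 kN to N19, N9: 53 each.
    N19: 70+53 = 123 > 120
    N9: 110+53 = 163 ≤ 190
  N7 sheds 156 kN to N19, N2: 78 each.
    N19: 123+78 = 201 > 120
    N2: 96+78 = 174 > 100
Round 3 — N19, N2 snap.
  N19 sheds 201 kN: no online neighbours, lost.
  N2 sheds 174 kN to N9: 174 each.
    N9: 163+174 = 337 > 190
Round 4 — N9 snaps.
  N9 sheds 337 kN: no online neighbours, lost.
No further breaks.

yes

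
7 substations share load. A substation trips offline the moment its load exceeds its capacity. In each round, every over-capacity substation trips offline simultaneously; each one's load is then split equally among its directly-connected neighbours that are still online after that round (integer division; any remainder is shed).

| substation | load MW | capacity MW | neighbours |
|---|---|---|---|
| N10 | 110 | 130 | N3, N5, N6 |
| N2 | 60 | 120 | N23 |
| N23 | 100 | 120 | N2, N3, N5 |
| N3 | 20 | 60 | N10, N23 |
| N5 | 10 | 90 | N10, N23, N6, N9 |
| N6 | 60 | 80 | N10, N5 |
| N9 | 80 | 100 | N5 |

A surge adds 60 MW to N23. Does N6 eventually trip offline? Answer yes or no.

yes

Round 1 — N23 at 160 > 120. N23 trips offline.
  N23 sheds 160 MW to N2, N3, N5: 53 each (1 lost).
    N2: 60+53 = 113 ≤ 120
    N3: 20+53 = 73 > 60
    N5: 10+53 = 63 ≤ 90
Round 2 — N3 trips offline.
  N3 sheds 73 MW to N10: 73 each.
    N10: 110+73 = 183 > 130
Round 3 — N10 trips offline.
  N10 sheds 183 MW to N5, N6: 91 each (1 lost).
    N5: 63+91 = 154 > 90
    N6: 60+91 = 151 > 80
Round 4 — N5, N6 trip offline.
  N5 sheds 154 MW to N9: 154 each.
    N9: 80+154 = 234 > 100
  N6 sheds 151 MW: no online neighbours, lost.
Round 5 — N9 trips offline.
  N9 sheds 234 MW: no online neighbours, lost.
No further trips.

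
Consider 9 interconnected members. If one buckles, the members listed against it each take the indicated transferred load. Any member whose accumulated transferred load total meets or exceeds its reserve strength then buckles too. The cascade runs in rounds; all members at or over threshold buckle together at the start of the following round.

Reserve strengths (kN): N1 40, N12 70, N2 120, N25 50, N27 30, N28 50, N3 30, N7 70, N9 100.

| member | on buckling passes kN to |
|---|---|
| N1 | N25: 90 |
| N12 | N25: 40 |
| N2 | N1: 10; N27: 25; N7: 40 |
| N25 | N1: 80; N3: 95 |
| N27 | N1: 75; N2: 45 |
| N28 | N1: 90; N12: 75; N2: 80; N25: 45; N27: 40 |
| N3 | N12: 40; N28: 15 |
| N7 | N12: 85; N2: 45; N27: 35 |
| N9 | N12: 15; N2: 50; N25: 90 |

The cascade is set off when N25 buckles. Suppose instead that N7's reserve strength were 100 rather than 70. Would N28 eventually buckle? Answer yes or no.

With N7's reserve strength at 100:
Round 1 — N25 buckles (initial).
  N1: +80 → 80 ≥ 40
  N3: +95 → 95 ≥ 30
Round 2 — N1, N3 buckle.
  N12: +40 → 40 < 70
  N28: +15 → 15 < 50
No further bucklings.

no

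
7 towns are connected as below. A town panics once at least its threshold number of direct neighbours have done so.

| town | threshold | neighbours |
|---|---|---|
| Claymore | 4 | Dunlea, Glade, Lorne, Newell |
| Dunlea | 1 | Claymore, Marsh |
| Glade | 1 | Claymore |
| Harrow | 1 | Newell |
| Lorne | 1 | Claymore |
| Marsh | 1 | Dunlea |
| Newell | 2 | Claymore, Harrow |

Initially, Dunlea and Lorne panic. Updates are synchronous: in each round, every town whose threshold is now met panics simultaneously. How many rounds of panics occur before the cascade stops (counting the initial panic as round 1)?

Round 1 — Dunlea, Lorne panic (initial).
Round 2 — checking thresholds:
  Claymore: 2 of 4 neighbours < 4, holds.
  Marsh: 1 of 1 neighbours ≥ 1, panics.
Round 3 — no new panics; cascade stops.

2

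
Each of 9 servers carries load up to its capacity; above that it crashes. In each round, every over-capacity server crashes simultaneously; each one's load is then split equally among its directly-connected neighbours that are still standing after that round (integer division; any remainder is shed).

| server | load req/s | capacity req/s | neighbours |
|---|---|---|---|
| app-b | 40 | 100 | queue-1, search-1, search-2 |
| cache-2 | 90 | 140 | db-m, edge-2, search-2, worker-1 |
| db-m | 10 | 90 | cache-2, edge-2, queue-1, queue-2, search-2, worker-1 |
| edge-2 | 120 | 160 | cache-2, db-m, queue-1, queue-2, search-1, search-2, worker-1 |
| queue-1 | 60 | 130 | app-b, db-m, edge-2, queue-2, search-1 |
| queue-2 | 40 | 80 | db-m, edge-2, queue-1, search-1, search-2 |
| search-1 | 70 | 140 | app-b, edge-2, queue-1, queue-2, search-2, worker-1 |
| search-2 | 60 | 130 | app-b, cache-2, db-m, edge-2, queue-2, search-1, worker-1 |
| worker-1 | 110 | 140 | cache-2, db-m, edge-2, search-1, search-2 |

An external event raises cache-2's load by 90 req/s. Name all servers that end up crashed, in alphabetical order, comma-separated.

Round 1 — cache-2 at 180 > 140. cache-2 crashes.
  cache-2 sheds 180 req/s to db-m, edge-2, search-2, worker-1: 45 each.
    db-m: 10+45 = 55 ≤ 90
    edge-2: 120+45 = 165 > 160
    search-2: 60+45 = 105 ≤ 130
    worker-1: 110+45 = 155 > 140
Round 2 — edge-2, worker-1 crash.
  edge-2 sheds 165 req/s to db-m, queue-1, queue-2, search-1, search-2: 33 each.
    db-m: 55+33 = 88 ≤ 90
    queue-1: 60+33 = 93 ≤ 130
    queue-2: 40+33 = 73 ≤ 80
    search-1: 70+33 = 103 ≤ 140
    search-2: 105+33 = 138 > 130
  worker-1 sheds 155 req/s to db-m, search-1, search-2: 51 each (2 lost).
    db-m: 88+51 = 139 > 90
    search-1: 103+51 = 154 > 140
    search-2: 138+51 = 189 > 130
Round 3 — db-m, search-1, search-2 crash.
  db-m sheds 139 req/s to queue-1, queue-2: 69 each (1 lost).
    queue-1: 93+69 = 162 > 130
    queue-2: 73+69 = 142 > 80
  search-1 sheds 154 req/s to app-b, queue-1, queue-2: 51 each (1 lost).
    app-b: 40+51 = 91 ≤ 100
    queue-1: 162+51 = 213 > 130
    queue-2: 142+51 = 193 > 80
  search-2 sheds 189 req/s to app-b, queue-2: 94 each (1 lost).
    app-b: 91+94 = 185 > 100
    queue-2: 193+94 = 287 > 80
Round 4 — app-b, queue-1, queue-2 crash.
  app-b sheds 185 req/s: no online neighbours, lost.
  queue-1 sheds 213 req/s: no online neighbours, lost.
  queue-2 sheds 287 req/s: no online neighbours, lost.
No further crashes.

app-b, cache-2, db-m, edge-2, queue-1, queue-2, search-1, search-2, worker-1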